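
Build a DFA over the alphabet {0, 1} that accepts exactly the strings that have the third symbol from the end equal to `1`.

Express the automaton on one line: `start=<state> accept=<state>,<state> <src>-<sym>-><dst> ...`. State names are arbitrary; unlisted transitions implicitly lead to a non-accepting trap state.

A DFA must remember the last 3 symbols (since which symbol is third-to-last isn't known until the input ends). Use one state per possible window of the last ≤3 symbols; accept from those whose window starts with `1`.
A 15-state machine:
          0    1  
>  S0     S1   S2 
   S1     S3   S4 
   S2     S5   S6 
   S3     S7   S8 
   S4     S9  S10 
   S5    S11  S12 
   S6    S13  S14 
   S7     S7   S8 
   S8     S9  S10 
   S9    S11  S12 
   S10   S13  S14 
 * S11    S7   S8 
 * S12    S9  S10 
 * S13   S11  S12 
 * S14   S13  S14 
(> = start, * = accepting)

start=S0 accept=S11,S12,S13,S14 S0-0->S1 S0-1->S2 S1-0->S3 S1-1->S4 S2-0->S5 S2-1->S6 S3-0->S7 S3-1->S8 S4-0->S9 S4-1->S10 S5-0->S11 S5-1->S12 S6-0->S13 S6-1->S14 S7-0->S7 S7-1->S8 S8-0->S9 S8-1->S10 S9-0->S11 S9-1->S12 S10-0->S13 S10-1->S14 S11-0->S7 S11-1->S8 S12-0->S9 S12-1->S10 S13-0->S11 S13-1->S12 S14-0->S13 S14-1->S14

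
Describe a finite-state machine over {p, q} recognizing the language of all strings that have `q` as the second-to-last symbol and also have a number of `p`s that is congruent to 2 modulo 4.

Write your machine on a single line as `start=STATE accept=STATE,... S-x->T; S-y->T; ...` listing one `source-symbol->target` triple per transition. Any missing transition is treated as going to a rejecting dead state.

start=s0; accept=s9,s14; s0-p->s1; s0-q->s2; s1-p->s3; s1-q->s4; s2-p->s5; s2-q->s6; s3-p->s7; s3-q->s8; s4-p->s9; s4-q->s10; s5-p->s3; s5-q->s4; s6-p->s5; s6-q->s6; s7-p->s11; s7-q->s12; s8-p->s13; s8-q->s14; s9-p->s7; s9-q->s8; s10-p->s9; s10-q->s10; s11-p->s15; s11-q->s16; s12-p->s17; s12-q->s18; s13-p->s11; s13-q->s12; s14-p->s13; s14-q->s14; s15-p->s3; s15-q->s4; s16-p->s5; s16-q->s6; s17-p->s15; s17-q->s16; s18-p->s17; s18-q->s18

Run two small machines in parallel and take their product. The first has 7 states tracking the last 2 symbols read; the second has 4 states tracking the count of `p`s modulo 4. A product state is a pair (one from each), accepting exactly when both do.
With 19 states:
          p    q  
>  s0     s1   s2 
   s1     s3   s4 
   s2     s5   s6 
   s3     s7   s8 
   s4     s9  s10 
   s5     s3   s4 
   s6     s5   s6 
   s7    s11  s12 
   s8    s13  s14 
 * s9     s7   s8 
   s10    s9  s10 
   s11   s15  s16 
   s12   s17  s18 
   s13   s11  s12 
 * s14   s13  s14 
   s15    s3   s4 
   s16    s5   s6 
   s17   s15  s16 
   s18   s17  s18 
(> = start, * = accepting)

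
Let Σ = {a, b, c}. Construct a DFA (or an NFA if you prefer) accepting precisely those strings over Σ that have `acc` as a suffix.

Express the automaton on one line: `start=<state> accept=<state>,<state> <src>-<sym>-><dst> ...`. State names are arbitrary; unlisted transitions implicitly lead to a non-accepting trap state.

start=S0 accept=S3 S0-a->S1 S0-b->S0 S0-c->S0 S1-a->S1 S1-b->S0 S1-c->S2 S2-a->S1 S2-b->S0 S2-c->S3 S3-a->S1 S3-b->S0 S3-c->S0

Let each state record the length of the longest suffix of the input read so far that is also a prefix of `acc`. S1 means the last symbol is `a`; S2 means the last 2 symbols are `ac`; S3 means the last 3 symbols are `acc`. Accept only at S3, where the string currently ends in `acc`.
4 states suffice.
        a   b   c  
>  S0   S1  S0  S0 
   S1   S1  S0  S2 
   S2   S1  S0  S3 
 * S3   S1  S0  S0 
(> = start, * = accepting)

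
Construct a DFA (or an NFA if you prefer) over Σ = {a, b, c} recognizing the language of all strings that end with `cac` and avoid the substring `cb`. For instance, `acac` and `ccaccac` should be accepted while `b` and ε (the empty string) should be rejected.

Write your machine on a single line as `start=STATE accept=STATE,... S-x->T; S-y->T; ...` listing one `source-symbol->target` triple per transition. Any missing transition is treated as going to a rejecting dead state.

Handle the two conditions separately and then intersect. The first has 4 states tracking how much of the suffix `cac` has currently been matched; the second has 3 states tracking partial matches of the forbidden pattern `cb`. A product state is a pair (one from each), accepting exactly when both do.
8 states suffice.
        a   b   c  
>  S0   S0  S0  S1 
   S1   S2  S3  S1 
   S2   S0  S0  S4 
   S3   S3  S3  S5 
 * S4   S2  S3  S1 
   S5   S6  S3  S5 
   S6   S3  S3  S7 
   S7   S6  S3  S5 
(> = start, * = accepting)

start=S0; accept=S4; S0-a->S0; S0-b->S0; S0-c->S1; S1-a->S2; S1-b->S3; S1-c->S1; S2-a->S0; S2-b->S0; S2-c->S4; S3-a->S3; S3-b->S3; S3-c->S5; S4-a->S2; S4-b->S3; S4-c->S1; S5-a->S6; S5-b->S3; S5-c->S5; S6-a->S3; S6-b->S3; S6-c->S7; S7-a->S6; S7-b->S3; S7-c->S5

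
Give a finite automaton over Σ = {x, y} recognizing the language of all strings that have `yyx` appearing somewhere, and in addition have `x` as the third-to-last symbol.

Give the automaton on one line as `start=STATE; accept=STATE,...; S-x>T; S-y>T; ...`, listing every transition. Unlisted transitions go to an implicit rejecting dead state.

Build one automaton per condition and run them in lockstep. One (4 states) tracks whether and how much of `yyx` has been seen; the other (15 states) tracks the last 3 symbols read. Each combined state is a pair, one component from each; accept when both components accept. Minimizing collapses redundant product states.
With 10 states:
       x  y 
>  A   A  B 
   B   A  C 
   C   D  C 
   D   E  F 
   E   G  H 
   F   I  J 
 * G   G  H 
 * H   I  J 
 * I   E  F 
 * J   D  C 
(> = start, * = accepting)

start=A; accept=G,H,I,J; A-x>A; A-y>B; B-x>A; B-y>C; C-x>D; C-y>C; D-x>E; D-y>F; E-x>G; E-y>H; F-x>I; F-y>J; G-x>G; G-y>H; H-x>I; H-y>J; I-x>E; I-y>F; J-x>D; J-y>C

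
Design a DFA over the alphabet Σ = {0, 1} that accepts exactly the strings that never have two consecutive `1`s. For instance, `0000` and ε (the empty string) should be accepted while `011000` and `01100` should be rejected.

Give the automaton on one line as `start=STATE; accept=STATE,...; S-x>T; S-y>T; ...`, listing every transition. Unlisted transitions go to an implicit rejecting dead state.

start=q0; accept=q0,q1; q0-0>q0; q0-1>q1; q1-0>q0; q1-1>q2; q2-0>q2; q2-1>q2

Track partial matches of the forbidden pattern `11`. State q2 is a dead state reached once `11` has occurred; every other state accepts. q0 means no part of `11` is currently matched.
With 3 states:
        0   1  
>* q0   q0  q1 
 * q1   q0  q2 
   q2   q2  q2 
(> = start, * = accepting)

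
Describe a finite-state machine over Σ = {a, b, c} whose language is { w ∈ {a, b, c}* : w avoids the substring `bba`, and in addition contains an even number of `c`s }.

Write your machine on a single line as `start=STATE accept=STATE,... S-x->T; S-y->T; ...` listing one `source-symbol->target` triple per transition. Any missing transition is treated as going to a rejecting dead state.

start=q0; accept=q0,q1,q3; q0-a->q0; q0-b->q1; q0-c->q2; q1-a->q0; q1-b->q3; q1-c->q2; q2-a->q2; q2-b->q4; q2-c->q0; q3-a->q5; q3-b->q3; q3-c->q2; q4-a->q2; q4-b->q6; q4-c->q0; q5-a->q5; q5-b->q5; q5-c->q5; q6-a->q5; q6-b->q6; q6-c->q0

Handle the two conditions separately and then intersect. One (4 states) tracks partial matches of the forbidden pattern `bba`; the other (2 states) tracks the count of `c`s modulo 2. Each combined state is a pair, one component from each; accept when both components accept. Minimizing collapses redundant product states.
7 states suffice.
        a   b   c  
>* q0   q0  q1  q2 
 * q1   q0  q3  q2 
   q2   q2  q4  q0 
 * q3   q5  q3  q2 
   q4   q2  q6  q0 
   q5   q5  q5  q5 
   q6   q5  q6  q0 
(> = start, * = accepting)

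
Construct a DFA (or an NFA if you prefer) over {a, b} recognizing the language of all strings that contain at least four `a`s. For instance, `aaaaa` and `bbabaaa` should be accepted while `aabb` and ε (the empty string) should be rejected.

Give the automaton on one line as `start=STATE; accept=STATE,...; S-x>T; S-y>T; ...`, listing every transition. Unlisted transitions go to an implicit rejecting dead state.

Count `a`s, saturating at 5: states S0 through S4 mean 0 through 4 `a`s seen; S5 means more than 4. Each `a` increments (capped at S5); other symbols loop. Accept from {S4, S5}.
With 6 states:
        a   b  
>  S0   S1  S0 
   S1   S2  S1 
   S2   S3  S2 
   S3   S4  S3 
 * S4   S5  S4 
 * S5   S5  S5 
(> = start, * = accepting)

start=S0; accept=S4,S5; S0-a>S1; S0-b>S0; S1-a>S2; S1-b>S1; S2-a>S3; S2-b>S2; S3-a>S4; S3-b>S3; S4-a>S5; S4-b>S4; S5-a>S5; S5-b>S5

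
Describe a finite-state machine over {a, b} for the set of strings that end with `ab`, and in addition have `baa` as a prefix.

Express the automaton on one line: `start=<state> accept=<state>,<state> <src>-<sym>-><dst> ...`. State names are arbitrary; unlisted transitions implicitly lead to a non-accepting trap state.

start=S0 accept=S5 S0-a->S1 S0-b->S2 S1-a->S1 S1-b->S1 S2-a->S3 S2-b->S1 S3-a->S4 S3-b->S1 S4-a->S4 S4-b->S5 S5-a->S4 S5-b->S6 S6-a->S4 S6-b->S6

Handle the two conditions separately and then intersect. The first has 3 states tracking how much of the suffix `ab` has currently been matched; the second has 5 states tracking whether the input so far still matches the prefix `baa`. A product state is a pair (one from each), accepting exactly when both do. Minimizing collapses redundant product states.
7 states suffice.
        a   b  
>  S0   S1  S2 
   S1   S1  S1 
   S2   S3  S1 
   S3   S4  S1 
   S4   S4  S5 
 * S5   S4  S6 
   S6   S4  S6 
(> = start, * = accepting)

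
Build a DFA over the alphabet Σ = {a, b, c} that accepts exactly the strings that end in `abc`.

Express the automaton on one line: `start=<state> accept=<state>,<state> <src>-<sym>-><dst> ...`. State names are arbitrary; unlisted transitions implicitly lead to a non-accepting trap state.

Remember how much of `abc` the current input suffix matches. State q0 means no match yet; q1 means the last symbol is `a`; q2 means the last 2 symbols are `ab`; q3 means the last 3 symbols are `abc`. Only q3 accepts. On a mismatch, fall back to the longest proper suffix that is still a prefix of `abc`.
A 4-state machine:
        a   b   c  
>  q0   q1  q0  q0 
   q1   q1  q2  q0 
   q2   q1  q0  q3 
 * q3   q1  q0  q0 
(> = start, * = accepting)

start=q0 accept=q3 q0-a->q1 q0-b->q0 q0-c->q0 q1-a->q1 q1-b->q2 q1-c->q0 q2-a->q1 q2-b->q0 q2-c->q3 q3-a->q1 q3-b->q0 q3-c->q0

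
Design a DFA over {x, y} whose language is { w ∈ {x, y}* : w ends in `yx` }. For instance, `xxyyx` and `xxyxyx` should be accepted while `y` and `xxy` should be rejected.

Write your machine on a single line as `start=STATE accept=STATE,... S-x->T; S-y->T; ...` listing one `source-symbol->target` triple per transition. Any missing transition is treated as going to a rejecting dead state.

Let each state record the length of the longest suffix of the input read so far that is also a prefix of `yx`. S1 means the last symbol is `y`; S2 means the last 2 symbols are `yx`. Accept only at S2, where the string currently ends in `yx`.
A 3-state machine:
        x   y  
>  S0   S0  S1 
   S1   S2  S1 
 * S2   S0  S1 
(> = start, * = accepting)

start=S0; accept=S2; S0-x->S0; S0-y->S1; S1-x->S2; S1-y->S1; S2-x->S0; S2-y->S1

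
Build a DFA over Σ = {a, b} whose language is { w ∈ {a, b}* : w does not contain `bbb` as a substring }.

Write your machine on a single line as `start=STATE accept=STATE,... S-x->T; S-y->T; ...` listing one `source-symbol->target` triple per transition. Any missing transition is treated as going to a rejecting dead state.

Track partial matches of the forbidden pattern `bbb`. State S3 is a dead state reached once `bbb` has occurred; every other state accepts. S0 means no part of `bbb` is currently matched.
With 4 states:
        a   b  
>* S0   S0  S1 
 * S1   S0  S2 
 * S2   S0  S3 
   S3   S3  S3 
(> = start, * = accepting)

start=S0; accept=S0,S1,S2; S0-a->S0; S0-b->S1; S1-a->S0; S1-b->S2; S2-a->S0; S2-b->S3; S3-a->S3; S3-b->S3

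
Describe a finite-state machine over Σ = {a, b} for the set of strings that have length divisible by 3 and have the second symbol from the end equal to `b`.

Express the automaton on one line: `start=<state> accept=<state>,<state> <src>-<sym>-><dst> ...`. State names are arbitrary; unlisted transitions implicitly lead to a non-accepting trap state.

start=S0 accept=S9,S10 S0-a->S1 S0-b->S2 S1-a->S3 S1-b->S4 S2-a->S5 S2-b->S6 S3-a->S7 S3-b->S8 S4-a->S9 S4-b->S10 S5-a->S7 S5-b->S8 S6-a->S9 S6-b->S10 S7-a->S11 S7-b->S12 S8-a->S13 S8-b->S14 S9-a->S11 S9-b->S12 S10-a->S13 S10-b->S14 S11-a->S3 S11-b->S4 S12-a->S5 S12-b->S6 S13-a->S3 S13-b->S4 S14-a->S5 S14-b->S6

Handle the two conditions separately and then intersect. The first has 3 states tracking the input length modulo 3; the second has 7 states tracking the last 2 symbols read. A product state is a pair (one from each), accepting exactly when both do.
15 states suffice.
          a    b  
>  S0     S1   S2 
   S1     S3   S4 
   S2     S5   S6 
   S3     S7   S8 
   S4     S9  S10 
   S5     S7   S8 
   S6     S9  S10 
   S7    S11  S12 
   S8    S13  S14 
 * S9    S11  S12 
 * S10   S13  S14 
   S11    S3   S4 
   S12    S5   S6 
   S13    S3   S4 
   S14    S5   S6 
(> = start, * = accepting)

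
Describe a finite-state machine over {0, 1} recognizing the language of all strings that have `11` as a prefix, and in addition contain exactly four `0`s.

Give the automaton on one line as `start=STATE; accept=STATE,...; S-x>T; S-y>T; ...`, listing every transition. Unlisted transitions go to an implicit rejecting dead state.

Run two small machines in parallel and take their product. One (4 states) tracks whether the input so far still matches the prefix `11`; the other (6 states) tracks the count of `0`s, saturating at 5. Each combined state is a pair, one component from each; accept when both components accept. After merging equivalent states the machine shrinks.
An 8-state machine:
       0  1 
>  A   B  C 
   B   B  B 
   C   B  D 
   D   E  D 
   E   F  E 
   F   G  F 
   G   H  G 
 * H   B  H 
(> = start, * = accepting)

start=A; accept=H; A-0>B; A-1>C; B-0>B; B-1>B; C-0>B; C-1>D; D-0>E; D-1>D; E-0>F; E-1>E; F-0>G; F-1>F; G-0>H; G-1>G; H-0>B; H-1>H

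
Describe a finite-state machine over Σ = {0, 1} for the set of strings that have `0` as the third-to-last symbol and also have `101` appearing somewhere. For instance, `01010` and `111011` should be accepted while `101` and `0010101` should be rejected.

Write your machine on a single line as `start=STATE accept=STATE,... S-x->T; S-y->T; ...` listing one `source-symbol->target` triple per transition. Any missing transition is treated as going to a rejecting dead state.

start=S0; accept=S4,S5,S9,S10; S0-0->S0; S0-1->S1; S1-0->S2; S1-1->S1; S2-0->S0; S2-1->S3; S3-0->S4; S3-1->S5; S4-0->S6; S4-1->S3; S5-0->S7; S5-1->S8; S6-0->S9; S6-1->S10; S7-0->S6; S7-1->S3; S8-0->S7; S8-1->S8; S9-0->S9; S9-1->S10; S10-0->S4; S10-1->S5

Build one automaton per condition and run them in lockstep. The first has 15 states tracking the last 3 symbols read; the second has 4 states tracking whether and how much of `101` has been seen. A product state is a pair (one from each), accepting exactly when both do. After merging equivalent states the machine shrinks.
With 11 states:
          0    1  
>  S0     S0   S1 
   S1     S2   S1 
   S2     S0   S3 
   S3     S4   S5 
 * S4     S6   S3 
 * S5     S7   S8 
   S6     S9  S10 
   S7     S6   S3 
   S8     S7   S8 
 * S9     S9  S10 
 * S10    S4   S5 
(> = start, * = accepting)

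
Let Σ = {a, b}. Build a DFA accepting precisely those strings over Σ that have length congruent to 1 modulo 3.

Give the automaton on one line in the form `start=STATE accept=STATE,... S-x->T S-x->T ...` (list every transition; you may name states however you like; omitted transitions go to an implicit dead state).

start=S0 accept=S1 S0-a->S1 S0-b->S1 S1-a->S2 S1-b->S2 S2-a->S0 S2-b->S0

Count input length modulo 3: every symbol advances one step around the cycle S0 → S1 → S2 → S0. Accept at S1.
With 3 states:
        a   b  
>  S0   S1  S1 
 * S1   S2  S2 
   S2   S0  S0 
(> = start, * = accepting)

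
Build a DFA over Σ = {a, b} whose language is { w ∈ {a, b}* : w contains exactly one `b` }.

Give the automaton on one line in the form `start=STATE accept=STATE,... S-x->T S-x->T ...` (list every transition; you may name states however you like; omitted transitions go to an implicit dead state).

Count `b`s, saturating at 2: state q0 means no `b` yet, q1 means one `b` seen, q2 means more than one. Each `b` increments (capped at q2); other symbols loop. Accept from {q1}.
A 3-state machine:
        a   b  
>  q0   q0  q1 
 * q1   q1  q2 
   q2   q2  q2 
(> = start, * = accepting)

start=q0 accept=q1 q0-a->q0 q0-b->q1 q1-a->q1 q1-b->q2 q2-a->q2 q2-b->q2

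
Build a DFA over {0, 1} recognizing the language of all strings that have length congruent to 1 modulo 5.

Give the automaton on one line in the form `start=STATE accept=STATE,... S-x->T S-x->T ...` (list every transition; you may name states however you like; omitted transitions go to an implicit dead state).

start=s0 accept=s1 s0-0->s1 s0-1->s1 s1-0->s2 s1-1->s2 s2-0->s3 s2-1->s3 s3-0->s4 s3-1->s4 s4-0->s0 s4-1->s0

Only the length mod 5 matters, so use a 5-cycle: from any state, every input symbol moves to the next state, wrapping s4 back to s0. Mark s1 accepting.
A 5-state machine:
        0   1  
>  s0   s1  s1 
 * s1   s2  s2 
   s2   s3  s3 
   s3   s4  s4 
   s4   s0  s0 
(> = start, * = accepting)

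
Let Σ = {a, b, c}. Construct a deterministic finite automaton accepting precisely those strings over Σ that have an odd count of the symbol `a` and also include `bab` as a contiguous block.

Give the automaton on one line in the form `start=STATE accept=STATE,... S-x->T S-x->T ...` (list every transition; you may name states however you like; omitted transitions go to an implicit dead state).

start=q0 accept=q6 q0-a->q1 q0-b->q2 q0-c->q0 q1-a->q0 q1-b->q3 q1-c->q1 q2-a->q4 q2-b->q2 q2-c->q0 q3-a->q5 q3-b->q3 q3-c->q1 q4-a->q0 q4-b->q6 q4-c->q1 q5-a->q1 q5-b->q7 q5-c->q0 q6-a->q7 q6-b->q6 q6-c->q6 q7-a->q6 q7-b->q7 q7-c->q7

Build one automaton per condition and run them in lockstep. One (2 states) tracks the count of `a`s modulo 2; the other (4 states) tracks whether and how much of `bab` has been seen. Each combined state is a pair, one component from each; accept when both components accept.
        a   b   c  
>  q0   q1  q2  q0 
   q1   q0  q3  q1 
   q2   q4  q2  q0 
   q3   q5  q3  q1 
   q4   q0  q6  q1 
   q5   q1  q7  q0 
 * q6   q7  q6  q6 
   q7   q6  q7  q7 
(> = start, * = accepting)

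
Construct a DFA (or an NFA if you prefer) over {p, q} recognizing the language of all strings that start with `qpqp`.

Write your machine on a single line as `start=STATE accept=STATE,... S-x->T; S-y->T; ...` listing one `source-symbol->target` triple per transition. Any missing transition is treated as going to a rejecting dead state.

Check the first 4 symbols one by one: s0 through s3 record how many have matched `qpqp` so far; any wrong symbol goes to the dead state s5. After all 4 match we enter the accepting sink s4.
6 states suffice.
        p   q  
>  s0   s5  s1 
   s1   s2  s5 
   s2   s5  s3 
   s3   s4  s5 
 * s4   s4  s4 
   s5   s5  s5 
(> = start, * = accepting)

start=s0; accept=s4; s0-p->s5; s0-q->s1; s1-p->s2; s1-q->s5; s2-p->s5; s2-q->s3; s3-p->s4; s3-q->s5; s4-p->s4; s4-q->s4; s5-p->s5; s5-q->s5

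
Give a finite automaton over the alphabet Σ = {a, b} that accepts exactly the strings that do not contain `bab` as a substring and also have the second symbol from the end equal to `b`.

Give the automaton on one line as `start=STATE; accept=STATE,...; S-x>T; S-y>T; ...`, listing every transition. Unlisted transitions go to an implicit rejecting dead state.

Build one automaton per condition and run them in lockstep. One (4 states) tracks partial matches of the forbidden pattern `bab`; the other (7 states) tracks the last 2 symbols read. Each combined state is a pair, one component from each; accept when both components accept.
With 11 states:
          a    b  
>  S0     S1   S2 
   S1     S3   S4 
   S2     S5   S6 
   S3     S3   S4 
   S4     S5   S6 
 * S5     S3   S7 
 * S6     S5   S6 
   S7     S8   S9 
   S8    S10   S7 
   S9     S8   S9 
   S10   S10   S7 
(> = start, * = accepting)

start=S0; accept=S5,S6; S0-a>S1; S0-b>S2; S1-a>S3; S1-b>S4; S2-a>S5; S2-b>S6; S3-a>S3; S3-b>S4; S4-a>S5; S4-b>S6; S5-a>S3; S5-b>S7; S6-a>S5; S6-b>S6; S7-a>S8; S7-b>S9; S8-a>S10; S8-b>S7; S9-a>S8; S9-b>S9; S10-a>S10; S10-b>S7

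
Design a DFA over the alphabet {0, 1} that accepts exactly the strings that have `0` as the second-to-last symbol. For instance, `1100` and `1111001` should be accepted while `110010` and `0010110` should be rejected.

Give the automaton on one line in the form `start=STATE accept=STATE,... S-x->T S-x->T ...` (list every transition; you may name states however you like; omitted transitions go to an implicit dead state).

start=S0 accept=S3,S4 S0-0->S1 S0-1->S2 S1-0->S3 S1-1->S4 S2-0->S5 S2-1->S6 S3-0->S3 S3-1->S4 S4-0->S5 S4-1->S6 S5-0->S3 S5-1->S4 S6-0->S5 S6-1->S6

A DFA must remember the last 2 symbols (since which symbol is second-to-last isn't known until the input ends). Use one state per possible window of the last ≤2 symbols; accept from those whose window starts with `0`.
        0   1  
>  S0   S1  S2 
   S1   S3  S4 
   S2   S5  S6 
 * S3   S3  S4 
 * S4   S5  S6 
   S5   S3  S4 
   S6   S5  S6 
(> = start, * = accepting)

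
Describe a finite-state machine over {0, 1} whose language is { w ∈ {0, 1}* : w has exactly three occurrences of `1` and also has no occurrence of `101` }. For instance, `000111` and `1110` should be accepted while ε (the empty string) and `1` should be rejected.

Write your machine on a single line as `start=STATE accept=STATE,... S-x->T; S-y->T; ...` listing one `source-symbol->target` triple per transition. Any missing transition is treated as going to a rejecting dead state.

start=q0; accept=q7,q10,q13; q0-0->q0; q0-1->q1; q1-0->q2; q1-1->q3; q2-0->q4; q2-1->q5; q3-0->q6; q3-1->q7; q4-0->q4; q4-1->q3; q5-0->q5; q5-1->q8; q6-0->q9; q6-1->q8; q7-0->q10; q7-1->q11; q8-0->q8; q8-1->q12; q9-0->q9; q9-1->q7; q10-0->q13; q10-1->q12; q11-0->q14; q11-1->q11; q12-0->q12; q12-1->q12; q13-0->q13; q13-1->q11; q14-0->q15; q14-1->q12; q15-0->q15; q15-1->q11

Handle the two conditions separately and then intersect. One (5 states) tracks the count of `1`s, saturating at 4; the other (4 states) tracks partial matches of the forbidden pattern `101`. Each combined state is a pair, one component from each; accept when both components accept.
With 16 states:
          0    1  
>  q0     q0   q1 
   q1     q2   q3 
   q2     q4   q5 
   q3     q6   q7 
   q4     q4   q3 
   q5     q5   q8 
   q6     q9   q8 
 * q7    q10  q11 
   q8     q8  q12 
   q9     q9   q7 
 * q10   q13  q12 
   q11   q14  q11 
   q12   q12  q12 
 * q13   q13  q11 
   q14   q15  q12 
   q15   q15  q11 
(> = start, * = accepting)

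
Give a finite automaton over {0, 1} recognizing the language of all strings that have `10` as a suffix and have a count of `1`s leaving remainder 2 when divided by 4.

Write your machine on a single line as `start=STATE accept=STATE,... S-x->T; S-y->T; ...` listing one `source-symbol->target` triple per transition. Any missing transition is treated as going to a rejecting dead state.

start=S0; accept=S5; S0-0->S0; S0-1->S1; S1-0->S2; S1-1->S3; S2-0->S4; S2-1->S3; S3-0->S5; S3-1->S6; S4-0->S4; S4-1->S3; S5-0->S7; S5-1->S6; S6-0->S8; S6-1->S9; S7-0->S7; S7-1->S6; S8-0->S10; S8-1->S9; S9-0->S11; S9-1->S1; S10-0->S10; S10-1->S9; S11-0->S0; S11-1->S1

Build one automaton per condition and run them in lockstep. One (3 states) tracks how much of the suffix `10` has currently been matched; the other (4 states) tracks the count of `1`s modulo 4. Each combined state is a pair, one component from each; accept when both components accept.
With 12 states:
          0    1  
>  S0     S0   S1 
   S1     S2   S3 
   S2     S4   S3 
   S3     S5   S6 
   S4     S4   S3 
 * S5     S7   S6 
   S6     S8   S9 
   S7     S7   S6 
   S8    S10   S9 
   S9    S11   S1 
   S10   S10   S9 
   S11    S0   S1 
(> = start, * = accepting)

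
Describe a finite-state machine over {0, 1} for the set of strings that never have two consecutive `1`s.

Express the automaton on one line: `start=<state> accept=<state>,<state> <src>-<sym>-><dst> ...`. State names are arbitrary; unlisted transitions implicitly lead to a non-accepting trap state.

start=q0 accept=q0,q1 q0-0->q0 q0-1->q1 q1-0->q0 q1-1->q2 q2-0->q2 q2-1->q2

Track partial matches of the forbidden pattern `11`. State q2 is a dead state reached once `11` has occurred; every other state accepts. q0 means no part of `11` is currently matched.
        0   1  
>* q0   q0  q1 
 * q1   q0  q2 
   q2   q2  q2 
(> = start, * = accepting)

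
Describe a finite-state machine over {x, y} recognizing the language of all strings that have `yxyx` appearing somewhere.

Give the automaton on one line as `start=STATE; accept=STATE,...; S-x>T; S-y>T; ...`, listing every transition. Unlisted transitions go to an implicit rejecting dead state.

Track how much of `yxyx` has been matched so far: state q0 is no progress, q4 is the absorbing accept state reached once `yxyx` has occurred. Intermediate states record partial matches; on a mismatch, fall back to the longest reusable overlap.
With 5 states:
        x   y  
>  q0   q0  q1 
   q1   q2  q1 
   q2   q0  q3 
   q3   q4  q1 
 * q4   q4  q4 
(> = start, * = accepting)

start=q0; accept=q4; q0-x>q0; q0-y>q1; q1-x>q2; q1-y>q1; q2-x>q0; q2-y>q3; q3-x>q4; q3-y>q1; q4-x>q4; q4-y>q4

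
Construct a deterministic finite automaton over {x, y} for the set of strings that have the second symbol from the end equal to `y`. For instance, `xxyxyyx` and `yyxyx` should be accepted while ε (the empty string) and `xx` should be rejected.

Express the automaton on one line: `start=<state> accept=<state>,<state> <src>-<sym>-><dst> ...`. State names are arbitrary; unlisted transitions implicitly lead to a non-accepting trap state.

start=q0 accept=q5,q6 q0-x->q1 q0-y->q2 q1-x->q3 q1-y->q4 q2-x->q5 q2-y->q6 q3-x->q3 q3-y->q4 q4-x->q5 q4-y->q6 q5-x->q3 q5-y->q4 q6-x->q5 q6-y->q6

A DFA must remember the last 2 symbols (since which symbol is second-to-last isn't known until the input ends). Use one state per possible window of the last ≤2 symbols; accept from those whose window starts with `y`.
With 7 states:
        x   y  
>  q0   q1  q2 
   q1   q3  q4 
   q2   q5  q6 
   q3   q3  q4 
   q4   q5  q6 
 * q5   q3  q4 
 * q6   q5  q6 
(> = start, * = accepting)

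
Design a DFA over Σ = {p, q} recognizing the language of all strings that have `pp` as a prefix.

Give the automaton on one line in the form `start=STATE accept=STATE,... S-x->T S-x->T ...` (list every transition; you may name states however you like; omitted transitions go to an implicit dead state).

Check the first 2 symbols one by one: S0 through S1 record how many have matched `pp` so far; any wrong symbol goes to the dead state S3. After all 2 match we enter the accepting sink S2.
4 states suffice.
        p   q  
>  S0   S1  S3 
   S1   S2  S3 
 * S2   S2  S2 
   S3   S3  S3 
(> = start, * = accepting)

start=S0 accept=S2 S0-p->S1 S0-q->S3 S1-p->S2 S1-q->S3 S2-p->S2 S2-q->S2 S3-p->S3 S3-q->S3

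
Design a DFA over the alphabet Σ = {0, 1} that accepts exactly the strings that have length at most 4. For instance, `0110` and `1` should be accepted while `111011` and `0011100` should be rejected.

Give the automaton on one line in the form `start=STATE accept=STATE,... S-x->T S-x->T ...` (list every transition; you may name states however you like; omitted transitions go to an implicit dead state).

Count input length up to 5: every symbol moves from q0 toward q5, which means 'more than 4' and absorbs. Accept from {q0, q1, q2, q3, q4}.
        0   1  
>* q0   q1  q1 
 * q1   q2  q2 
 * q2   q3  q3 
 * q3   q4  q4 
 * q4   q5  q5 
   q5   q5  q5 
(> = start, * = accepting)

start=q0 accept=q0,q1,q2,q3,q4 q0-0->q1 q0-1->q1 q1-0->q2 q1-1->q2 q2-0->q3 q2-1->q3 q3-0->q4 q3-1->q4 q4-0->q5 q4-1->q5 q5-0->q5 q5-1->q5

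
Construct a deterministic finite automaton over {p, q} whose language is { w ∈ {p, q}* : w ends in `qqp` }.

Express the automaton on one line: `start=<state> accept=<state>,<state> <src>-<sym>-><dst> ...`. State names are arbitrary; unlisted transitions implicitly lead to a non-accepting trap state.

Remember how much of `qqp` the current input suffix matches. State A means no match yet; B means the last symbol is `q`; C means the last 2 symbols are `qq`; D means the last 3 symbols are `qqp`. Only D accepts. On a mismatch, fall back to the longest proper suffix that is still a prefix of `qqp`.
       p  q 
>  A   A  B 
   B   A  C 
   C   D  C 
 * D   A  B 
(> = start, * = accepting)

start=A accept=D A-p->A A-q->B B-p->A B-q->C C-p->D C-q->C D-p->A D-q->B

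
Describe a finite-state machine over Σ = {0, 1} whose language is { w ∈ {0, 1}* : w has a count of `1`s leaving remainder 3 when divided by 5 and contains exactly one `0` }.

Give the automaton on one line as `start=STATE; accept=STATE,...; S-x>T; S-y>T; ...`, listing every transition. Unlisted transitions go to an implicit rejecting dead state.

Run two small machines in parallel and take their product. The first has 5 states tracking the count of `1`s modulo 5; the second has 3 states tracking the count of `0`s, saturating at 2. A product state is a pair (one from each), accepting exactly when both do.
15 states suffice.
       0  1 
>  A   B  C 
   B   D  E 
   C   E  F 
   D   D  G 
   E   G  H 
   F   H  I 
   G   G  J 
   H   J  K 
   I   K  L 
   J   J  M 
 * K   M  N 
   L   N  A 
   M   M  O 
   N   O  B 
   O   O  D 
(> = start, * = accepting)

start=A; accept=K; A-0>B; A-1>C; B-0>D; B-1>E; C-0>E; C-1>F; D-0>D; D-1>G; E-0>G; E-1>H; F-0>H; F-1>I; G-0>G; G-1>J; H-0>J; H-1>K; I-0>K; I-1>L; J-0>J; J-1>M; K-0>M; K-1>N; L-0>N; L-1>A; M-0>M; M-1>O; N-0>O; N-1>B; O-0>O; O-1>D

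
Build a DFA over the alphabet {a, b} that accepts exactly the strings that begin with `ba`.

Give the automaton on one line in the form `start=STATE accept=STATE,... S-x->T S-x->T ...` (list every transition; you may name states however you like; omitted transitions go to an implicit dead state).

Check the first 2 symbols one by one: s0 through s1 record how many have matched `ba` so far; any wrong symbol goes to the dead state s3. After all 2 match we enter the accepting sink s2.
A 4-state machine:
        a   b  
>  s0   s3  s1 
   s1   s2  s3 
 * s2   s2  s2 
   s3   s3  s3 
(> = start, * = accepting)

start=s0 accept=s2 s0-a->s3 s0-b->s1 s1-a->s2 s1-b->s3 s2-a->s2 s2-b->s2 s3-a->s3 s3-b->s3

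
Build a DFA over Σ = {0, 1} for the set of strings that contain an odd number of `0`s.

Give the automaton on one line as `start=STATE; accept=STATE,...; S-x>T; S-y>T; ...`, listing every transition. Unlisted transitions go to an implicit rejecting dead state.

Keep the running count of `0`s modulo 2: each `0` advances along the cycle q0 → q1 → q0 while other symbols loop. Accept at q1.
2 states suffice.
        0   1  
>  q0   q1  q0 
 * q1   q0  q1 
(> = start, * = accepting)

start=q0; accept=q1; q0-0>q1; q0-1>q0; q1-0>q0; q1-1>q1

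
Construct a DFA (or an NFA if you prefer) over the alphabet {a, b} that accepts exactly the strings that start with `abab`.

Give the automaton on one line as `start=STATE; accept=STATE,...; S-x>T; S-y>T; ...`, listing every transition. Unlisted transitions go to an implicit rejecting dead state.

start=s0; accept=s4; s0-a>s1; s0-b>s5; s1-a>s5; s1-b>s2; s2-a>s3; s2-b>s5; s3-a>s5; s3-b>s4; s4-a>s4; s4-b>s4; s5-a>s5; s5-b>s5

Walk along `abab` while the input agrees: from s0 take `a` to s1, and so on. Any deviation drops to the rejecting sink s5. Once s4 is reached the prefix is confirmed and every continuation is accepted.
6 states suffice.
        a   b  
>  s0   s1  s5 
   s1   s5  s2 
   s2   s3  s5 
   s3   s5  s4 
 * s4   s4  s4 
   s5   s5  s5 
(> = start, * = accepting)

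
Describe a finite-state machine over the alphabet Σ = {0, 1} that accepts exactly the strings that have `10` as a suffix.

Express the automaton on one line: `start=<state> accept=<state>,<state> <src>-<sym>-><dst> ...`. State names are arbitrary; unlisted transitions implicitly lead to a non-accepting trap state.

Remember how much of `10` the current input suffix matches. State s0 means no match yet; s1 means the last symbol is `1`; s2 means the last 2 symbols are `10`. Only s2 accepts. On a mismatch, fall back to the longest proper suffix that is still a prefix of `10`.
A 3-state machine:
        0   1  
>  s0   s0  s1 
   s1   s2  s1 
 * s2   s0  s1 
(> = start, * = accepting)

start=s0 accept=s2 s0-0->s0 s0-1->s1 s1-0->s2 s1-1->s1 s2-0->s0 s2-1->s1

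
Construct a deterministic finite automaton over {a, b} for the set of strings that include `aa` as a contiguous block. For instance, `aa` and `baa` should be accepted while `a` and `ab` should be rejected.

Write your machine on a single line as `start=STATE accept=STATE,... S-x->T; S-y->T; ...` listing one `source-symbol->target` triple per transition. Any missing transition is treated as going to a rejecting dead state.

start=s0; accept=s2; s0-a->s1; s0-b->s0; s1-a->s2; s1-b->s0; s2-a->s2; s2-b->s2

States s0..s1 record the length of the longest prefix of `aa` that matches the current input suffix. Reaching s2 means `aa` has been seen, and we stay there forever. Accept from s2.
        a   b  
>  s0   s1  s0 
   s1   s2  s0 
 * s2   s2  s2 
(> = start, * = accepting)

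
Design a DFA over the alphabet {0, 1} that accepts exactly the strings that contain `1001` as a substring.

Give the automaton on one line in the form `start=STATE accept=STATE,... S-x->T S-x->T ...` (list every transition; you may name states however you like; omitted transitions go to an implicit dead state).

States A..D record the length of the longest prefix of `1001` that matches the current input suffix. Reaching E means `1001` has been seen, and we stay there forever. Accept from E.
5 states suffice.
       0  1 
>  A   A  B 
   B   C  B 
   C   D  B 
   D   A  E 
 * E   E  E 
(> = start, * = accepting)

start=A accept=E A-0->A A-1->B B-0->C B-1->B C-0->D C-1->B D-0->A D-1->E E-0->E E-1->E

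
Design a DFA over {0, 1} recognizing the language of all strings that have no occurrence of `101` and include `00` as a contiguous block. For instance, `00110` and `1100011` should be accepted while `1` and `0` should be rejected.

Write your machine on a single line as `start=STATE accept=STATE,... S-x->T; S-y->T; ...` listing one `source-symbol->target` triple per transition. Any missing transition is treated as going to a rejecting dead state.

start=q0; accept=q3,q5,q7; q0-0->q1; q0-1->q2; q1-0->q3; q1-1->q2; q2-0->q4; q2-1->q2; q3-0->q3; q3-1->q5; q4-0->q3; q4-1->q6; q5-0->q7; q5-1->q5; q6-0->q6; q6-1->q6; q7-0->q3; q7-1->q6

Build one automaton per condition and run them in lockstep. One (4 states) tracks partial matches of the forbidden pattern `101`; the other (3 states) tracks whether and how much of `00` has been seen. Each combined state is a pair, one component from each; accept when both components accept. Minimizing collapses redundant product states.
An 8-state machine:
        0   1  
>  q0   q1  q2 
   q1   q3  q2 
   q2   q4  q2 
 * q3   q3  q5 
   q4   q3  q6 
 * q5   q7  q5 
   q6   q6  q6 
 * q7   q3  q6 
(> = start, * = accepting)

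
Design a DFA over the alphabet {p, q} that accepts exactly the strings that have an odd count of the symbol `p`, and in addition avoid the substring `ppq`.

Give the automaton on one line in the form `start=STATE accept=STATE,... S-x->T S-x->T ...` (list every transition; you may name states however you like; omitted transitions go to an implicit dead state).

Handle the two conditions separately and then intersect. The first has 2 states tracking the count of `p`s modulo 2; the second has 4 states tracking partial matches of the forbidden pattern `ppq`. A product state is a pair (one from each), accepting exactly when both do. Minimizing collapses redundant product states.
A 7-state machine:
        p   q  
>  S0   S1  S0 
 * S1   S2  S3 
   S2   S4  S5 
 * S3   S6  S3 
 * S4   S2  S5 
   S5   S5  S5 
   S6   S4  S0 
(> = start, * = accepting)

start=S0 accept=S1,S3,S4 S0-p->S1 S0-q->S0 S1-p->S2 S1-q->S3 S2-p->S4 S2-q->S5 S3-p->S6 S3-q->S3 S4-p->S2 S4-q->S5 S5-p->S5 S5-q->S5 S6-p->S4 S6-q->S0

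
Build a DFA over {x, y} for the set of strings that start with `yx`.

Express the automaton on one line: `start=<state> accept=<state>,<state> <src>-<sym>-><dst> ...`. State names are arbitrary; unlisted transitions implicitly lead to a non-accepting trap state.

start=s0 accept=s2 s0-x->s3 s0-y->s1 s1-x->s2 s1-y->s3 s2-x->s2 s2-y->s2 s3-x->s3 s3-y->s3

Check the first 2 symbols one by one: s0 through s1 record how many have matched `yx` so far; any wrong symbol goes to the dead state s3. After all 2 match we enter the accepting sink s2.
4 states suffice.
        x   y  
>  s0   s3  s1 
   s1   s2  s3 
 * s2   s2  s2 
   s3   s3  s3 
(> = start, * = accepting)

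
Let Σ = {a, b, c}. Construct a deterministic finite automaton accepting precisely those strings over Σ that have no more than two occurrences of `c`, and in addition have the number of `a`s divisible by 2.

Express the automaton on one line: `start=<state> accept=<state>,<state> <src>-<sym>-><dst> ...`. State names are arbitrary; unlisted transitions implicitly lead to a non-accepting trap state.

Run two small machines in parallel and take their product. One (4 states) tracks the count of `c`s, saturating at 3; the other (2 states) tracks the count of `a`s modulo 2. Each combined state is a pair, one component from each; accept when both components accept.
8 states suffice.
        a   b   c  
>* S0   S1  S0  S2 
   S1   S0  S1  S3 
 * S2   S3  S2  S4 
   S3   S2  S3  S5 
 * S4   S5  S4  S6 
   S5   S4  S5  S7 
   S6   S7  S6  S6 
   S7   S6  S7  S7 
(> = start, * = accepting)

start=S0 accept=S0,S2,S4 S0-a->S1 S0-b->S0 S0-c->S2 S1-a->S0 S1-b->S1 S1-c->S3 S2-a->S3 S2-b->S2 S2-c->S4 S3-a->S2 S3-b->S3 S3-c->S5 S4-a->S5 S4-b->S4 S4-c->S6 S5-a->S4 S5-b->S5 S5-c->S7 S6-a->S7 S6-b->S6 S6-c->S6 S7-a->S6 S7-b->S7 S7-c->S7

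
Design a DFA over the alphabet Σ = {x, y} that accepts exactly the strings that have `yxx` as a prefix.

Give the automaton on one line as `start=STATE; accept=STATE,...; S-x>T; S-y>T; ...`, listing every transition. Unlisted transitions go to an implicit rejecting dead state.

start=A; accept=D; A-x>E; A-y>B; B-x>C; B-y>E; C-x>D; C-y>E; D-x>D; D-y>D; E-x>E; E-y>E

Check the first 3 symbols one by one: A through C record how many have matched `yxx` so far; any wrong symbol goes to the dead state E. After all 3 match we enter the accepting sink D.
5 states suffice.
       x  y 
>  A   E  B 
   B   C  E 
   C   D  E 
 * D   D  D 
   E   E  E 
(> = start, * = accepting)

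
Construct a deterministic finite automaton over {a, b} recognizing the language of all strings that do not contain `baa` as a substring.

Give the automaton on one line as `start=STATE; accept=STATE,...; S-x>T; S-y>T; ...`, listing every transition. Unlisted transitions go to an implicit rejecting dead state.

start=S0; accept=S0,S1,S2; S0-a>S0; S0-b>S1; S1-a>S2; S1-b>S1; S2-a>S3; S2-b>S1; S3-a>S3; S3-b>S3

Track partial matches of the forbidden pattern `baa`. State S3 is a dead state reached once `baa` has occurred; every other state accepts. S0 means no part of `baa` is currently matched.
4 states suffice.
        a   b  
>* S0   S0  S1 
 * S1   S2  S1 
 * S2   S3  S1 
   S3   S3  S3 
(> = start, * = accepting)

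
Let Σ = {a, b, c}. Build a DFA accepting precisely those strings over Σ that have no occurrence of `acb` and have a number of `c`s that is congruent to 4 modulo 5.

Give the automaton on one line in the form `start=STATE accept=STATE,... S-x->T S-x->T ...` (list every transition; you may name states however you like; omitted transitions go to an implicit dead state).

start=q0 accept=q13,q15,q16 q0-a->q1 q0-b->q0 q0-c->q2 q1-a->q1 q1-b->q0 q1-c->q3 q2-a->q4 q2-b->q2 q2-c->q5 q3-a->q4 q3-b->q6 q3-c->q5 q4-a->q4 q4-b->q2 q4-c->q7 q5-a->q8 q5-b->q5 q5-c->q9 q6-a->q6 q6-b->q6 q6-c->q10 q7-a->q8 q7-b->q10 q7-c->q9 q8-a->q8 q8-b->q5 q8-c->q11 q9-a->q12 q9-b->q9 q9-c->q13 q10-a->q10 q10-b->q10 q10-c->q14 q11-a->q12 q11-b->q14 q11-c->q13 q12-a->q12 q12-b->q9 q12-c->q15 q13-a->q16 q13-b->q13 q13-c->q0 q14-a->q14 q14-b->q14 q14-c->q17 q15-a->q16 q15-b->q17 q15-c->q0 q16-a->q16 q16-b->q13 q16-c->q18 q17-a->q17 q17-b->q17 q17-c->q19 q18-a->q1 q18-b->q19 q18-c->q2 q19-a->q19 q19-b->q19 q19-c->q6

Build one automaton per condition and run them in lockstep. One (4 states) tracks partial matches of the forbidden pattern `acb`; the other (5 states) tracks the count of `c`s modulo 5. Each combined state is a pair, one component from each; accept when both components accept.
A 20-state machine:
          a    b    c  
>  q0     q1   q0   q2 
   q1     q1   q0   q3 
   q2     q4   q2   q5 
   q3     q4   q6   q5 
   q4     q4   q2   q7 
   q5     q8   q5   q9 
   q6     q6   q6  q10 
   q7     q8  q10   q9 
   q8     q8   q5  q11 
   q9    q12   q9  q13 
   q10   q10  q10  q14 
   q11   q12  q14  q13 
   q12   q12   q9  q15 
 * q13   q16  q13   q0 
   q14   q14  q14  q17 
 * q15   q16  q17   q0 
 * q16   q16  q13  q18 
   q17   q17  q17  q19 
   q18    q1  q19   q2 
   q19   q19  q19   q6 
(> = start, * = accepting)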